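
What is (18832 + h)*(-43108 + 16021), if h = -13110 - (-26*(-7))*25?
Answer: -31745964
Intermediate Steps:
h = -17660 (h = -13110 - 182*25 = -13110 - 1*4550 = -13110 - 4550 = -17660)
(18832 + h)*(-43108 + 16021) = (18832 - 17660)*(-43108 + 16021) = 1172*(-27087) = -31745964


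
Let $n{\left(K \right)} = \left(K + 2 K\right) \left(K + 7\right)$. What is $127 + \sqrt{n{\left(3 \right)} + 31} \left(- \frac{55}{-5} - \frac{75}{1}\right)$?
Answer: $-577$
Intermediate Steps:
$n{\left(K \right)} = 3 K \left(7 + K\right)$
$127 + \sqrt{n{\left(3 \right)} + 31} \left(- \frac{55}{-5} - \frac{75}{1}\right) = 127 + \sqrt{3 \cdot 3 \left(7 + 3\right) + 31} \left(- \frac{55}{-5} - \frac{75}{1}\right) = 127 + \sqrt{3 \cdot 3 \cdot 10 + 31} \left(\left(-55\right) \left(- \frac{1}{5}\right) - 75\right) = 127 + \sqrt{90 + 31} \left(11 - 75\right) = 127 + \sqrt{121} \left(-64\right) = 127 + 11 \left(-64\right) = 127 - 704 = -577$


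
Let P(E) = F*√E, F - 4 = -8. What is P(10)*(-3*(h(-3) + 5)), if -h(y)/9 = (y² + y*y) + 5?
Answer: -2424*√10 ≈ -7665.4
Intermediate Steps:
F = -4 (F = 4 - 8 = -4)
h(y) = -45 - 18*y² (h(y) = -9*((y² + y*y) + 5) = -9*((y² + y²) + 5) = -9*(2*y² + 5) = -9*(5 + 2*y²) = -45 - 18*y²)
P(E) = -4*√E
P(10)*(-3*(h(-3) + 5)) = (-4*√10)*(-3*((-45 - 18*(-3)²) + 5)) = (-4*√10)*(-3*((-45 - 18*9) + 5)) = (-4*√10)*(-3*((-45 - 162) + 5)) = (-4*√10)*(-3*(-207 + 5)) = (-4*√10)*(-3*(-202)) = -4*√10*606 = -2424*√10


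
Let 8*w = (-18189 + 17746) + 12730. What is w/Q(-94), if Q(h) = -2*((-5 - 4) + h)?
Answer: 12287/1648 ≈ 7.4557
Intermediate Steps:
w = 12287/8 (w = ((-18189 + 17746) + 12730)/8 = (-443 + 12730)/8 = (⅛)*12287 = 12287/8 ≈ 1535.9)
Q(h) = 18 - 2*h (Q(h) = -2*(-9 + h) = 18 - 2*h)
w/Q(-94) = 12287/(8*(18 - 2*(-94))) = 12287/(8*(18 + 188)) = (12287/8)/206 = (12287/8)*(1/206) = 12287/1648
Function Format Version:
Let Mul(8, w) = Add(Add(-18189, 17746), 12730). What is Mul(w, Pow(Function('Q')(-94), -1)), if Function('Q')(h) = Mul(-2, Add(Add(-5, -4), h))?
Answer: Rational(12287, 1648) ≈ 7.4557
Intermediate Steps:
w = Rational(12287, 8) (w = Mul(Rational(1, 8), Add(Add(-18189, 17746), 12730)) = Mul(Rational(1, 8), Add(-443, 12730)) = Mul(Rational(1, 8), 12287) = Rational(12287, 8) ≈ 1535.9)
Function('Q')(h) = Add(18, Mul(-2, h)) (Function('Q')(h) = Mul(-2, Add(-9, h)) = Add(18, Mul(-2, h)))
Mul(w, Pow(Function('Q')(-94), -1)) = Mul(Rational(12287, 8), Pow(Add(18, Mul(-2, -94)), -1)) = Mul(Rational(12287, 8), Pow(Add(18, 188), -1)) = Mul(Rational(12287, 8), Pow(206, -1)) = Mul(Rational(12287, 8), Rational(1, 206)) = Rational(12287, 1648)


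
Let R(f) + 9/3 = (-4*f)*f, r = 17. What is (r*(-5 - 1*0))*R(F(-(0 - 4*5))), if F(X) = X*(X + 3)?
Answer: 71944255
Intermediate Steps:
F(X) = X*(3 + X)
R(f) = -3 - 4*f**2 (R(f) = -3 + (-4*f)*f = -3 - 4*f**2)
(r*(-5 - 1*0))*R(F(-(0 - 4*5))) = (17*(-5 - 1*0))*(-3 - 4*(0 - 4*5)**2*(3 - (0 - 4*5))**2) = (17*(-5 + 0))*(-3 - 4*(0 - 20)**2*(3 - (0 - 20))**2) = (17*(-5))*(-3 - 4*400*(3 - 1*(-20))**2) = -85*(-3 - 4*400*(3 + 20)**2) = -85*(-3 - 4*(20*23)**2) = -85*(-3 - 4*460**2) = -85*(-3 - 4*211600) = -85*(-3 - 846400) = -85*(-846403) = 71944255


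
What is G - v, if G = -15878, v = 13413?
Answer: -29291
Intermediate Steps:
G - v = -15878 - 1*13413 = -15878 - 13413 = -29291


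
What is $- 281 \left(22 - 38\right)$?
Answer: $4496$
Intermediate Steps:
$- 281 \left(22 - 38\right) = \left(-281\right) \left(-16\right) = 4496$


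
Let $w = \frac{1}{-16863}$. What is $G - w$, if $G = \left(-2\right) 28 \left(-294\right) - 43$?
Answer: $\frac{276907324}{16863} \approx 16421.0$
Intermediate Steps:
$G = 16421$ ($G = \left(-56\right) \left(-294\right) - 43 = 16464 - 43 = 16421$)
$w = - \frac{1}{16863} \approx -5.9301 \cdot 10^{-5}$
$G - w = 16421 - - \frac{1}{16863} = 16421 + \frac{1}{16863} = \frac{276907324}{16863}$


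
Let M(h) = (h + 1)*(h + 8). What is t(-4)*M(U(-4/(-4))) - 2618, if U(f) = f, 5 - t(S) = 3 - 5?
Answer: -2492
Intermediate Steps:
t(S) = 7 (t(S) = 5 - (3 - 5) = 5 - 1*(-2) = 5 + 2 = 7)
M(h) = (1 + h)*(8 + h)
t(-4)*M(U(-4/(-4))) - 2618 = 7*(8 + (-4/(-4))² + 9*(-4/(-4))) - 2618 = 7*(8 + (-4*(-¼))² + 9*(-4*(-¼))) - 2618 = 7*(8 + 1² + 9*1) - 2618 = 7*(8 + 1 + 9) - 2618 = 7*18 - 2618 = 126 - 2618 = -2492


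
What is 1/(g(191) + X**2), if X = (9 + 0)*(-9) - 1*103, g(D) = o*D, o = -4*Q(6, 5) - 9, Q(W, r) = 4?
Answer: 1/29081 ≈ 3.4387e-5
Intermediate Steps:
o = -25 (o = -4*4 - 9 = -16 - 9 = -25)
g(D) = -25*D
X = -184 (X = 9*(-9) - 103 = -81 - 103 = -184)
1/(g(191) + X**2) = 1/(-25*191 + (-184)**2) = 1/(-4775 + 33856) = 1/29081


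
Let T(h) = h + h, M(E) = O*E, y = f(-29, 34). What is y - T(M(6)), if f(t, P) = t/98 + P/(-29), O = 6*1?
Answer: -208797/2842 ≈ -73.468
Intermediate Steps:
O = 6
f(t, P) = -P/29 + t/98 (f(t, P) = t*(1/98) + P*(-1/29) = t/98 - P/29 = -P/29 + t/98)
y = -4173/2842 (y = -1/29*34 + (1/98)*(-29) = -34/29 - 29/98 = -4173/2842 ≈ -1.4683)
M(E) = 6*E
T(h) = 2*h
y - T(M(6)) = -4173/2842 - 2*6*6 = -4173/2842 - 2*36 = -4173/2842 - 1*72 = -4173/2842 - 72 = -208797/2842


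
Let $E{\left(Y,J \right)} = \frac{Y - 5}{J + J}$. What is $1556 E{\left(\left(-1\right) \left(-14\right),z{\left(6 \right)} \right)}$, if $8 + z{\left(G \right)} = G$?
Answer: $-3501$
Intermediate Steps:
$z{\left(G \right)} = -8 + G$
$E{\left(Y,J \right)} = \frac{-5 + Y}{2 J}$
$1556 E{\left(\left(-1\right) \left(-14\right),z{\left(6 \right)} \right)} = 1556 \frac{-5 - -14}{2 \left(-8 + 6\right)} = 1556 \frac{-5 + 14}{2 \left(-2\right)} = 1556 \cdot \frac{1}{2} \left(- \frac{1}{2}\right) 9 = 1556 \left(- \frac{9}{4}\right) = -3501$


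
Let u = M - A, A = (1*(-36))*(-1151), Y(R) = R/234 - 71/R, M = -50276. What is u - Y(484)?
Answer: -5193575957/56628 ≈ -91714.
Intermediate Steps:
Y(R) = -71/R + R/234 (Y(R) = R*(1/234) - 71/R = R/234 - 71/R = -71/R + R/234)
A = 41436 (A = -36*(-1151) = 41436)
u = -91712 (u = -50276 - 1*41436 = -50276 - 41436 = -91712)
u - Y(484) = -91712 - (-71/484 + (1/234)*484) = -91712 - (-71*1/484 + 242/117) = -91712 - (-71/484 + 242/117) = -91712 - 1*108821/56628 = -91712 - 108821/56628 = -5193575957/56628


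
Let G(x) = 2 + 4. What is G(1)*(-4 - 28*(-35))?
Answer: 5856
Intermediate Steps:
G(x) = 6
G(1)*(-4 - 28*(-35)) = 6*(-4 - 28*(-35)) = 6*(-4 + 980) = 6*976 = 5856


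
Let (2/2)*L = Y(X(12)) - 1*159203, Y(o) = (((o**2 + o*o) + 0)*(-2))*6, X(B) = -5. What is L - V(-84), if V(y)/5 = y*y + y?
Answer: -194663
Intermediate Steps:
V(y) = 5*y + 5*y**2 (V(y) = 5*(y*y + y) = 5*(y**2 + y) = 5*(y + y**2) = 5*y + 5*y**2)
Y(o) = -24*o**2 (Y(o) = (((o**2 + o**2) + 0)*(-2))*6 = ((2*o**2 + 0)*(-2))*6 = ((2*o**2)*(-2))*6 = -4*o**2*6 = -24*o**2)
L = -159803 (L = -24*(-5)**2 - 1*159203 = -24*25 - 159203 = -600 - 159203 = -159803)
L - V(-84) = -159803 - 5*(-84)*(1 - 84) = -159803 - 5*(-84)*(-83) = -159803 - 1*34860 = -159803 - 34860 = -194663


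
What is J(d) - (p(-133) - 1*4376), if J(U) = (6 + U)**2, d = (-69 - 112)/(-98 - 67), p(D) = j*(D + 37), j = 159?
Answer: 536070241/27225 ≈ 19690.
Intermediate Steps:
p(D) = 5883 + 159*D (p(D) = 159*(D + 37) = 159*(37 + D) = 5883 + 159*D)
d = 181/165 (d = -181/(-165) = -181*(-1/165) = 181/165 ≈ 1.0970)
J(d) - (p(-133) - 1*4376) = (6 + 181/165)**2 - ((5883 + 159*(-133)) - 1*4376) = (1171/165)**2 - ((5883 - 21147) - 4376) = 1371241/27225 - (-15264 - 4376) = 1371241/27225 - 1*(-19640) = 1371241/27225 + 19640 = 536070241/27225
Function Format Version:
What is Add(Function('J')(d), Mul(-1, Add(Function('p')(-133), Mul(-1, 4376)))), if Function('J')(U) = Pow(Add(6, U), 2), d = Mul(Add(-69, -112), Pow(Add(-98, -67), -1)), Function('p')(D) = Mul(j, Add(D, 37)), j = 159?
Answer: Rational(536070241, 27225) ≈ 19690.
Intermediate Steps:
Function('p')(D) = Add(5883, Mul(159, D)) (Function('p')(D) = Mul(159, Add(D, 37)) = Mul(159, Add(37, D)) = Add(5883, Mul(159, D)))
d = Rational(181, 165) (d = Mul(-181, Pow(-165, -1)) = Mul(-181, Rational(-1, 165)) = Rational(181, 165) ≈ 1.0970)
Add(Function('J')(d), Mul(-1, Add(Function('p')(-133), Mul(-1, 4376)))) = Add(Pow(Add(6, Rational(181, 165)), 2), Mul(-1, Add(Add(5883, Mul(159, -133)), Mul(-1, 4376)))) = Add(Pow(Rational(1171, 165), 2), Mul(-1, Add(Add(5883, -21147), -4376))) = Add(Rational(1371241, 27225), Mul(-1, Add(-15264, -4376))) = Add(Rational(1371241, 27225), Mul(-1, -19640)) = Add(Rational(1371241, 27225), 19640) = Rational(536070241, 27225)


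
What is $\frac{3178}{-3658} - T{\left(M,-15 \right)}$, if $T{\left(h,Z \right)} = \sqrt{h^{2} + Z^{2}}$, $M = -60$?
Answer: $- \frac{1589}{1829} - 15 \sqrt{17} \approx -62.715$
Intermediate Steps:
$T{\left(h,Z \right)} = \sqrt{Z^{2} + h^{2}}$
$\frac{3178}{-3658} - T{\left(M,-15 \right)} = \frac{3178}{-3658} - \sqrt{\left(-15\right)^{2} + \left(-60\right)^{2}} = 3178 \left(- \frac{1}{3658}\right) - \sqrt{225 + 3600} = - \frac{1589}{1829} - \sqrt{3825} = - \frac{1589}{1829} - 15 \sqrt{17}$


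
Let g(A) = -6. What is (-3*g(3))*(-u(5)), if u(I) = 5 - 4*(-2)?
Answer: -234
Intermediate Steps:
u(I) = 13 (u(I) = 5 + 8 = 13)
(-3*g(3))*(-u(5)) = (-3*(-6))*(-1*13) = 18*(-13) = -234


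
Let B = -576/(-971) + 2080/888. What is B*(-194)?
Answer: -61380824/107781 ≈ -569.50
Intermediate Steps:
B = 316396/107781 (B = -576*(-1/971) + 2080*(1/888) = 576/971 + 260/111 = 316396/107781 ≈ 2.9355)
B*(-194) = (316396/107781)*(-194) = -61380824/107781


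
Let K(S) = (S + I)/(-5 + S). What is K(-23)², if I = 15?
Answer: 4/49 ≈ 0.081633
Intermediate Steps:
K(S) = (15 + S)/(-5 + S) (K(S) = (S + 15)/(-5 + S) = (15 + S)/(-5 + S))
K(-23)² = ((15 - 23)/(-5 - 23))² = (-8/(-28))² = (-1/28*(-8))² = (2/7)² = 4/49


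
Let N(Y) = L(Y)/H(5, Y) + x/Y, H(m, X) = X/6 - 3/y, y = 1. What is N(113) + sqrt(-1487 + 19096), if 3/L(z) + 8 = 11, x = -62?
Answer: -5212/10735 + sqrt(17609) ≈ 132.21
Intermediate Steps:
L(z) = 1 (L(z) = 3/(-8 + 11) = 3/3 = 3*(1/3) = 1)
H(m, X) = -3 + X/6 (H(m, X) = X/6 - 3/1 = X*(1/6) - 3*1 = X/6 - 3 = -3 + X/6)
N(Y) = 1/(-3 + Y/6) - 62/Y
N(113) + sqrt(-1487 + 19096) = 4*(279 - 14*113)/(113*(-18 + 113)) + sqrt(-1487 + 19096) = 4*(1/113)*(279 - 1582)/95 + sqrt(17609) = 4*(1/113)*(1/95)*(-1303) + sqrt(17609) = -5212/10735 + sqrt(17609)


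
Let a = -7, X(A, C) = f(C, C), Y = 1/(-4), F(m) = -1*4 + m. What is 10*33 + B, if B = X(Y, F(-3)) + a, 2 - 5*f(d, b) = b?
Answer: 1624/5 ≈ 324.80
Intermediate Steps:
F(m) = -4 + m
f(d, b) = ⅖ - b/5
Y = -¼ ≈ -0.25000
X(A, C) = ⅖ - C/5
B = -26/5 (B = (⅖ - (-4 - 3)/5) - 7 = (⅖ - ⅕*(-7)) - 7 = (⅖ + 7/5) - 7 = 9/5 - 7 = -26/5 ≈ -5.2000)
10*33 + B = 10*33 - 26/5 = 330 - 26/5 = 1624/5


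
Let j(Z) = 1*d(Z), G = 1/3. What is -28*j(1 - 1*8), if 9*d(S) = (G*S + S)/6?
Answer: 392/81 ≈ 4.8395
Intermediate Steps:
G = 1/3 ≈ 0.33333
d(S) = 2*S/81 (d(S) = ((S/3 + S)/6)/9 = ((4*S/3)*(1/6))/9 = (2*S/9)/9 = 2*S/81)
j(Z) = 2*Z/81 (j(Z) = 1*(2*Z/81) = 2*Z/81)
-28*j(1 - 1*8) = -56*(1 - 1*8)/81 = -56*(1 - 8)/81 = -56*(-7)/81 = -28*(-14/81) = 392/81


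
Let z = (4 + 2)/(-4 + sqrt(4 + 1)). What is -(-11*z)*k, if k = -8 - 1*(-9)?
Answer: -24 - 6*sqrt(5) ≈ -37.416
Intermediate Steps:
k = 1 (k = -8 + 9 = 1)
z = 6/(-4 + sqrt(5)) ≈ -3.4015
-(-11*z)*k = -(-11*(-24/11 - 6*sqrt(5)/11)) = -(24 + 6*sqrt(5)) = -24 - 6*sqrt(5)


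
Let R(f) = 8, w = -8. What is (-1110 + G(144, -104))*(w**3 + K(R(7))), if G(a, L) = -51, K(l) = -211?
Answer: 839403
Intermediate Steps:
(-1110 + G(144, -104))*(w**3 + K(R(7))) = (-1110 - 51)*((-8)**3 - 211) = -1161*(-512 - 211) = -1161*(-723) = 839403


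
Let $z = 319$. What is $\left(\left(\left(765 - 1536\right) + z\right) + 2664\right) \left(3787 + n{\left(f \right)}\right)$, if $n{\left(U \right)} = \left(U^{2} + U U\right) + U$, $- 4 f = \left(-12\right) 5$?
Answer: $9405424$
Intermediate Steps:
$f = 15$ ($f = - \frac{\left(-12\right) 5}{4} = \left(- \frac{1}{4}\right) \left(-60\right) = 15$)
$n{\left(U \right)} = U + 2 U^{2}$ ($n{\left(U \right)} = \left(U^{2} + U^{2}\right) + U = 2 U^{2} + U = U + 2 U^{2}$)
$\left(\left(\left(765 - 1536\right) + z\right) + 2664\right) \left(3787 + n{\left(f \right)}\right) = \left(\left(\left(765 - 1536\right) + 319\right) + 2664\right) \left(3787 + 15 \left(1 + 2 \cdot 15\right)\right) = \left(\left(-771 + 319\right) + 2664\right) \left(3787 + 15 \left(1 + 30\right)\right) = \left(-452 + 2664\right) \left(3787 + 15 \cdot 31\right) = 2212 \left(3787 + 465\right) = 2212 \cdot 4252 = 9405424$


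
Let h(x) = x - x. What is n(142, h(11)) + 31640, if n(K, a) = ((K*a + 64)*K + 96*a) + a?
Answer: 40728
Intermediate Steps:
h(x) = 0
n(K, a) = 97*a + K*(64 + K*a) (n(K, a) = ((64 + K*a)*K + 96*a) + a = (K*(64 + K*a) + 96*a) + a = (96*a + K*(64 + K*a)) + a = 97*a + K*(64 + K*a))
n(142, h(11)) + 31640 = (64*142 + 97*0 + 0*142²) + 31640 = (9088 + 0 + 0*20164) + 31640 = (9088 + 0 + 0) + 31640 = 9088 + 31640 = 40728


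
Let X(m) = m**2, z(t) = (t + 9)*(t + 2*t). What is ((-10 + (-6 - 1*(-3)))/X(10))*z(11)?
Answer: -429/5 ≈ -85.800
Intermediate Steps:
z(t) = 3*t*(9 + t) (z(t) = (9 + t)*(3*t) = 3*t*(9 + t))
((-10 + (-6 - 1*(-3)))/X(10))*z(11) = ((-10 + (-6 - 1*(-3)))/(10**2))*(3*11*(9 + 11)) = ((-10 + (-6 + 3))/100)*(3*11*20) = ((-10 - 3)*(1/100))*660 = -13*1/100*660 = -13/100*660 = -429/5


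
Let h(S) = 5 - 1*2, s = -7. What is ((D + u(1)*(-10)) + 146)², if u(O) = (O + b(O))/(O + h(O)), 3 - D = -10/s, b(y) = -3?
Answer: 1140624/49 ≈ 23278.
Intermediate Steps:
h(S) = 3 (h(S) = 5 - 2 = 3)
D = 11/7 (D = 3 - (-10)/(-7) = 3 - (-10)*(-1)/7 = 3 - 1*10/7 = 3 - 10/7 = 11/7 ≈ 1.5714)
u(O) = (-3 + O)/(3 + O) (u(O) = (O - 3)/(O + 3) = (-3 + O)/(3 + O))
((D + u(1)*(-10)) + 146)² = ((11/7 + ((-3 + 1)/(3 + 1))*(-10)) + 146)² = ((11/7 + (-2/4)*(-10)) + 146)² = ((11/7 + ((¼)*(-2))*(-10)) + 146)² = ((11/7 - ½*(-10)) + 146)² = ((11/7 + 5) + 146)² = (46/7 + 146)² = (1068/7)² = 1140624/49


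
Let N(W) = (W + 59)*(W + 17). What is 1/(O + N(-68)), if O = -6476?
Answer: -1/6017 ≈ -0.00016620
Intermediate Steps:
N(W) = (17 + W)*(59 + W) (N(W) = (59 + W)*(17 + W) = (17 + W)*(59 + W))
1/(O + N(-68)) = 1/(-6476 + (1003 + (-68)**2 + 76*(-68))) = 1/(-6476 + (1003 + 4624 - 5168)) = 1/(-6476 + 459) = 1/(-6017) = -1/6017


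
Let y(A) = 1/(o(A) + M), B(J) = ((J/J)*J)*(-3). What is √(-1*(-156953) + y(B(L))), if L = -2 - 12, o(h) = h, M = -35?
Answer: 4*√480669/7 ≈ 396.17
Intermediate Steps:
L = -14
B(J) = -3*J (B(J) = (1*J)*(-3) = J*(-3) = -3*J)
y(A) = 1/(-35 + A) (y(A) = 1/(A - 35) = 1/(-35 + A))
√(-1*(-156953) + y(B(L))) = √(-1*(-156953) + 1/(-35 - 3*(-14))) = √(156953 + 1/(-35 + 42)) = √(156953 + 1/7) = √(156953 + ⅐) = √(1098672/7) = 4*√480669/7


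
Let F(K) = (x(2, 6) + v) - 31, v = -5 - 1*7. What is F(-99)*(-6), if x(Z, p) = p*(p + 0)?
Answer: 42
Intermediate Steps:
x(Z, p) = p² (x(Z, p) = p*p = p²)
v = -12 (v = -5 - 7 = -12)
F(K) = -7 (F(K) = (6² - 12) - 31 = (36 - 12) - 31 = 24 - 31 = -7)
F(-99)*(-6) = -7*(-6) = 42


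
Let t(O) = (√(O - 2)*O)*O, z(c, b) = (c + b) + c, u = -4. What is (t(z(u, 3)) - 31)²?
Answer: (31 - 25*I*√7)² ≈ -3414.0 - 4100.9*I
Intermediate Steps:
z(c, b) = b + 2*c (z(c, b) = (b + c) + c = b + 2*c)
t(O) = O²*√(-2 + O) (t(O) = (√(-2 + O)*O)*O = (O*√(-2 + O))*O = O²*√(-2 + O))
(t(z(u, 3)) - 31)² = ((3 + 2*(-4))²*√(-2 + (3 + 2*(-4))) - 31)² = ((3 - 8)²*√(-2 + (3 - 8)) - 31)² = ((-5)²*√(-2 - 5) - 31)² = (25*√(-7) - 31)² = (25*(I*√7) - 31)² = (25*I*√7 - 31)² = (-31 + 25*I*√7)²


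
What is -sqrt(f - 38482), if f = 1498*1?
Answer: -2*I*sqrt(9246) ≈ -192.31*I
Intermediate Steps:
f = 1498
-sqrt(f - 38482) = -sqrt(1498 - 38482) = -sqrt(-36984) = -2*I*sqrt(9246)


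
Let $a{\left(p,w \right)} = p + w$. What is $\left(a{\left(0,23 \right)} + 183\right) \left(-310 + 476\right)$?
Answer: $34196$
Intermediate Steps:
$\left(a{\left(0,23 \right)} + 183\right) \left(-310 + 476\right) = \left(\left(0 + 23\right) + 183\right) \left(-310 + 476\right) = \left(23 + 183\right) 166 = 206 \cdot 166 = 34196$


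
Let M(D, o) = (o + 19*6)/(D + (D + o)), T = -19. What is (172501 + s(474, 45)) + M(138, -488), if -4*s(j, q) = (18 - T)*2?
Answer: 9141666/53 ≈ 1.7248e+5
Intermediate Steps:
M(D, o) = (114 + o)/(o + 2*D) (M(D, o) = (o + 114)/(o + 2*D) = (114 + o)/(o + 2*D))
s(j, q) = -37/2 (s(j, q) = -(18 - 1*(-19))*2/4 = -(18 + 19)*2/4 = -37*2/4 = -¼*74 = -37/2)
(172501 + s(474, 45)) + M(138, -488) = (172501 - 37/2) + (114 - 488)/(-488 + 2*138) = 344965/2 - 374/(-488 + 276) = 344965/2 - 374/(-212) = 344965/2 - 1/212*(-374) = 344965/2 + 187/106 = 9141666/53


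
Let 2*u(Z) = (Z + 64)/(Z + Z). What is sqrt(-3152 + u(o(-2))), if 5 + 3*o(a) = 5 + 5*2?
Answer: I*sqrt(314695)/10 ≈ 56.098*I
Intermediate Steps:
o(a) = 10/3 (o(a) = -5/3 + (5 + 5*2)/3 = -5/3 + (5 + 10)/3 = -5/3 + (1/3)*15 = -5/3 + 5 = 10/3)
u(Z) = (64 + Z)/(4*Z) (u(Z) = ((Z + 64)/(Z + Z))/2 = ((64 + Z)/((2*Z)))/2 = ((64 + Z)*(1/(2*Z)))/2 = ((64 + Z)/(2*Z))/2 = (64 + Z)/(4*Z))
sqrt(-3152 + u(o(-2))) = sqrt(-3152 + (64 + 10/3)/(4*(10/3))) = sqrt(-3152 + (1/4)*(3/10)*(202/3)) = sqrt(-3152 + 101/20) = sqrt(-62939/20) = I*sqrt(314695)/10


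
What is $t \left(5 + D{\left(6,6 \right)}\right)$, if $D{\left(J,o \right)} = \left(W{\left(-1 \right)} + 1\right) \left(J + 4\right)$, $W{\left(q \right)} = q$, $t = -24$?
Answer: $-120$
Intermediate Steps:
$D{\left(J,o \right)} = 0$ ($D{\left(J,o \right)} = \left(-1 + 1\right) \left(J + 4\right) = 0 \left(4 + J\right) = 0$)
$t \left(5 + D{\left(6,6 \right)}\right) = - 24 \left(5 + 0\right) = \left(-24\right) 5 = -120$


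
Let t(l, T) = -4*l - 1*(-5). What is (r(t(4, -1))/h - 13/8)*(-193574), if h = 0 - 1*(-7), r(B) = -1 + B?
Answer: 18099169/28 ≈ 6.4640e+5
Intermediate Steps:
t(l, T) = 5 - 4*l (t(l, T) = -4*l + 5 = 5 - 4*l)
h = 7 (h = 0 + 7 = 7)
(r(t(4, -1))/h - 13/8)*(-193574) = ((-1 + (5 - 4*4))/7 - 13/8)*(-193574) = ((-1 + (5 - 16))*(⅐) - 13*⅛)*(-193574) = ((-1 - 11)*(⅐) - 13/8)*(-193574) = (-12*⅐ - 13/8)*(-193574) = (-12/7 - 13/8)*(-193574) = -187/56*(-193574) = 18099169/28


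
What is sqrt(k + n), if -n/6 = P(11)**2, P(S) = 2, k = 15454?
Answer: sqrt(15430) ≈ 124.22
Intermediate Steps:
n = -24 (n = -6*2**2 = -6*4 = -24)
sqrt(k + n) = sqrt(15454 - 24) = sqrt(15430)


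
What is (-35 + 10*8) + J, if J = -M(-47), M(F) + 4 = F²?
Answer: -2160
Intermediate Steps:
M(F) = -4 + F²
J = -2205 (J = -(-4 + (-47)²) = -(-4 + 2209) = -1*2205 = -2205)
(-35 + 10*8) + J = (-35 + 10*8) - 2205 = (-35 + 80) - 2205 = 45 - 2205 = -2160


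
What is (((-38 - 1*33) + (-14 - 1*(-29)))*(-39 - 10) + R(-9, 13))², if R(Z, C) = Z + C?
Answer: 7551504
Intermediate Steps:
R(Z, C) = C + Z
(((-38 - 1*33) + (-14 - 1*(-29)))*(-39 - 10) + R(-9, 13))² = (((-38 - 1*33) + (-14 - 1*(-29)))*(-39 - 10) + (13 - 9))² = (((-38 - 33) + (-14 + 29))*(-49) + 4)² = ((-71 + 15)*(-49) + 4)² = (-56*(-49) + 4)² = (2744 + 4)² = 2748² = 7551504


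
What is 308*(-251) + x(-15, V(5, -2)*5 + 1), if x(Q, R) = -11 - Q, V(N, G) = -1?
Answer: -77304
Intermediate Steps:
308*(-251) + x(-15, V(5, -2)*5 + 1) = 308*(-251) + (-11 - 1*(-15)) = -77308 + (-11 + 15) = -77308 + 4 = -77304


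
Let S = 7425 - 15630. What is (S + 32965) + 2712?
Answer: 27472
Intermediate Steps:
S = -8205
(S + 32965) + 2712 = (-8205 + 32965) + 2712 = 24760 + 2712 = 27472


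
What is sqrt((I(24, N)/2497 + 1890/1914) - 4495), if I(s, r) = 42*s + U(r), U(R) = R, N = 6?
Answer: 2*I*sqrt(5890716519853)/72413 ≈ 67.034*I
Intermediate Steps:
I(s, r) = r + 42*s (I(s, r) = 42*s + r = r + 42*s)
sqrt((I(24, N)/2497 + 1890/1914) - 4495) = sqrt(((6 + 42*24)/2497 + 1890/1914) - 4495) = sqrt(((6 + 1008)*(1/2497) + 1890*(1/1914)) - 4495) = sqrt((1014*(1/2497) + 315/319) - 4495) = sqrt((1014/2497 + 315/319) - 4495) = sqrt(100911/72413 - 4495) = sqrt(-325395524/72413) = 2*I*sqrt(5890716519853)/72413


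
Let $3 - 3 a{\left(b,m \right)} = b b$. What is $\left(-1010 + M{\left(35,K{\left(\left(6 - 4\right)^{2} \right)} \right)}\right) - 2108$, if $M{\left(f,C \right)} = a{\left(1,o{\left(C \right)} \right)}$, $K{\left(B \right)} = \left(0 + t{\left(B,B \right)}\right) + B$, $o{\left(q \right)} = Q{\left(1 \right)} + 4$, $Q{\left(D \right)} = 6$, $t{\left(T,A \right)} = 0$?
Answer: $- \frac{9352}{3} \approx -3117.3$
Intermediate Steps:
$o{\left(q \right)} = 10$ ($o{\left(q \right)} = 6 + 4 = 10$)
$K{\left(B \right)} = B$ ($K{\left(B \right)} = \left(0 + 0\right) + B = 0 + B = B$)
$a{\left(b,m \right)} = 1 - \frac{b^{2}}{3}$ ($a{\left(b,m \right)} = 1 - \frac{b b}{3} = 1 - \frac{b^{2}}{3}$)
$M{\left(f,C \right)} = \frac{2}{3}$ ($M{\left(f,C \right)} = 1 - \frac{1^{2}}{3} = 1 - \frac{1}{3} = \frac{2}{3}$)
$\left(-1010 + M{\left(35,K{\left(\left(6 - 4\right)^{2} \right)} \right)}\right) - 2108 = \left(-1010 + \frac{2}{3}\right) - 2108 = - \frac{3028}{3} - 2108 = - \frac{9352}{3}$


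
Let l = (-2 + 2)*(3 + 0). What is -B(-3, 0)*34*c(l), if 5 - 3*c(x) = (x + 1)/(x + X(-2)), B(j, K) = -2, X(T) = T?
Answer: 374/3 ≈ 124.67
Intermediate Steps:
l = 0 (l = 0*3 = 0)
c(x) = 5/3 - (1 + x)/(3*(-2 + x)) (c(x) = 5/3 - (x + 1)/(3*(x - 2)) = 5/3 - (1 + x)/(3*(-2 + x)))
-B(-3, 0)*34*c(l) = -(-2*34)*(-11 + 4*0)/(3*(-2 + 0)) = -(-68)*(⅓)*(-11 + 0)/(-2) = -(-68)*(⅓)*(-½)*(-11) = -(-68)*11/6 = -1*(-374/3) = 374/3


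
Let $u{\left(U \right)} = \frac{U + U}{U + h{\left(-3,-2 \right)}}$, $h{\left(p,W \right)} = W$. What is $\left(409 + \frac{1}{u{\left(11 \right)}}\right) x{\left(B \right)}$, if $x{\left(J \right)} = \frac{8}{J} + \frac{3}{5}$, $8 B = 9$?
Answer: $\frac{3125429}{990} \approx 3157.0$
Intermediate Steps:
$B = \frac{9}{8}$ ($B = \frac{1}{8} \cdot 9 = \frac{9}{8} \approx 1.125$)
$x{\left(J \right)} = \frac{3}{5} + \frac{8}{J}$ ($x{\left(J \right)} = \frac{8}{J} + 3 \cdot \frac{1}{5} = \frac{8}{J} + \frac{3}{5} = \frac{3}{5} + \frac{8}{J}$)
$u{\left(U \right)} = \frac{2 U}{-2 + U}$ ($u{\left(U \right)} = \frac{U + U}{U - 2} = \frac{2 U}{-2 + U}$)
$\left(409 + \frac{1}{u{\left(11 \right)}}\right) x{\left(B \right)} = \left(409 + \frac{1}{2 \cdot 11 \frac{1}{-2 + 11}}\right) \left(\frac{3}{5} + \frac{8}{\frac{9}{8}}\right) = \left(409 + \frac{1}{2 \cdot 11 \cdot \frac{1}{9}}\right) \left(\frac{3}{5} + 8 \cdot \frac{8}{9}\right) = \left(409 + \frac{1}{2 \cdot 11 \cdot \frac{1}{9}}\right) \left(\frac{3}{5} + \frac{64}{9}\right) = \left(409 + \frac{1}{\frac{22}{9}}\right) \frac{347}{45} = \left(409 + \frac{9}{22}\right) \frac{347}{45} = \frac{9007}{22} \cdot \frac{347}{45} = \frac{3125429}{990}$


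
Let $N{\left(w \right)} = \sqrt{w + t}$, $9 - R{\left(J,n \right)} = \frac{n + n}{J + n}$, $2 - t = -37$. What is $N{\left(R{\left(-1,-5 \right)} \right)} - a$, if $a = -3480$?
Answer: $3480 + \frac{\sqrt{417}}{3} \approx 3486.8$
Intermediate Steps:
$t = 39$ ($t = 2 - -37 = 2 + 37 = 39$)
$R{\left(J,n \right)} = 9 - \frac{2 n}{J + n}$ ($R{\left(J,n \right)} = 9 - \frac{n + n}{J + n} = 9 - \frac{2 n}{J + n}$)
$N{\left(w \right)} = \sqrt{39 + w}$ ($N{\left(w \right)} = \sqrt{w + 39} = \sqrt{39 + w}$)
$N{\left(R{\left(-1,-5 \right)} \right)} - a = \sqrt{39 + \frac{7 \left(-5\right) + 9 \left(-1\right)}{-1 - 5}} - -3480 = \sqrt{39 + \frac{-35 - 9}{-6}} + 3480 = \sqrt{39 - - \frac{22}{3}} + 3480 = \sqrt{39 + \frac{22}{3}} + 3480 = \sqrt{\frac{139}{3}} + 3480 = \frac{\sqrt{417}}{3} + 3480 = 3480 + \frac{\sqrt{417}}{3}$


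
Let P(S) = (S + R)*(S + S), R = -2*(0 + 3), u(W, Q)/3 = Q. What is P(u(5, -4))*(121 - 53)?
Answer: 29376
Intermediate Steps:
u(W, Q) = 3*Q
R = -6 (R = -2*3 = -6)
P(S) = 2*S*(-6 + S) (P(S) = (S - 6)*(S + S) = (-6 + S)*(2*S) = 2*S*(-6 + S))
P(u(5, -4))*(121 - 53) = (2*(3*(-4))*(-6 + 3*(-4)))*(121 - 53) = (2*(-12)*(-6 - 12))*68 = (2*(-12)*(-18))*68 = 432*68 = 29376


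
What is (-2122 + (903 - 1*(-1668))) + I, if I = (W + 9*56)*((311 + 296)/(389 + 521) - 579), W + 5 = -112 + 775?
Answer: -43652304/65 ≈ -6.7157e+5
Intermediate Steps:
W = 658 (W = -5 + (-112 + 775) = -5 + 663 = 658)
I = -43681489/65 (I = (658 + 9*56)*((311 + 296)/(389 + 521) - 579) = (658 + 504)*(607/910 - 579) = 1162*(607*(1/910) - 579) = 1162*(607/910 - 579) = 1162*(-526283/910) = -43681489/65 ≈ -6.7202e+5)
(-2122 + (903 - 1*(-1668))) + I = (-2122 + (903 - 1*(-1668))) - 43681489/65 = (-2122 + (903 + 1668)) - 43681489/65 = (-2122 + 2571) - 43681489/65 = 449 - 43681489/65 = -43652304/65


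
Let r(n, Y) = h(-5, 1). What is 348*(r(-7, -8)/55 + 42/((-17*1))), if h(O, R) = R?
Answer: -797964/935 ≈ -853.44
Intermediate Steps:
r(n, Y) = 1
348*(r(-7, -8)/55 + 42/((-17*1))) = 348*(1/55 + 42/((-17*1))) = 348*(1*(1/55) + 42/(-17)) = 348*(1/55 + 42*(-1/17)) = 348*(1/55 - 42/17) = 348*(-2293/935) = -797964/935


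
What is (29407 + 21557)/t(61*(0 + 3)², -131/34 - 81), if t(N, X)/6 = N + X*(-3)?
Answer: 288796/27321 ≈ 10.570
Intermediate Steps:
t(N, X) = -18*X + 6*N (t(N, X) = 6*(N + X*(-3)) = 6*(N - 3*X) = -18*X + 6*N)
(29407 + 21557)/t(61*(0 + 3)², -131/34 - 81) = (29407 + 21557)/(-18*(-131/34 - 81) + 6*(61*(0 + 3)²)) = 50964/(-18*(-131*1/34 - 81) + 6*(61*3²)) = 50964/(-18*(-131/34 - 81) + 6*(61*9)) = 50964/(-18*(-2885/34) + 6*549) = 50964/(25965/17 + 3294) = 50964/(81963/17) = 50964*(17/81963) = 288796/27321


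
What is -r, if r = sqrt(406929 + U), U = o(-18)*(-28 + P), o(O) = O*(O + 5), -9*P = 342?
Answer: -sqrt(391485) ≈ -625.69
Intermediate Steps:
P = -38 (P = -1/9*342 = -38)
o(O) = O*(5 + O)
U = -15444 (U = (-18*(5 - 18))*(-28 - 38) = -18*(-13)*(-66) = 234*(-66) = -15444)
r = sqrt(391485) (r = sqrt(406929 - 15444) = sqrt(391485) ≈ 625.69)
-r = -sqrt(391485)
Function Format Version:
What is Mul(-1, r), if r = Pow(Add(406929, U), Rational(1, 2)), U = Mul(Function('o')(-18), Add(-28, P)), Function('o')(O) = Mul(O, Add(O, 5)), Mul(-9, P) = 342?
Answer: Mul(-1, Pow(391485, Rational(1, 2))) ≈ -625.69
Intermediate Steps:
P = -38 (P = Mul(Rational(-1, 9), 342) = -38)
Function('o')(O) = Mul(O, Add(5, O))
U = -15444 (U = Mul(Mul(-18, Add(5, -18)), Add(-28, -38)) = Mul(Mul(-18, -13), -66) = Mul(234, -66) = -15444)
r = Pow(391485, Rational(1, 2)) (r = Pow(Add(406929, -15444), Rational(1, 2)) = Pow(391485, Rational(1, 2)) ≈ 625.69)
Mul(-1, r) = Mul(-1, Pow(391485, Rational(1, 2)))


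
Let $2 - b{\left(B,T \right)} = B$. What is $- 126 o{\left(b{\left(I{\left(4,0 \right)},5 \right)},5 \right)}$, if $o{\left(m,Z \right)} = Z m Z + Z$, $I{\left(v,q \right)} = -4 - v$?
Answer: $-32130$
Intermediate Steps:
$b{\left(B,T \right)} = 2 - B$
$o{\left(m,Z \right)} = Z + m Z^{2}$ ($o{\left(m,Z \right)} = m Z^{2} + Z = Z + m Z^{2}$)
$- 126 o{\left(b{\left(I{\left(4,0 \right)},5 \right)},5 \right)} = - 126 \cdot 5 \left(1 + 5 \left(2 - \left(-4 - 4\right)\right)\right) = - 126 \cdot 5 \left(1 + 5 \left(2 - -8\right)\right) = - 126 \cdot 5 \left(1 + 5 \left(2 + 8\right)\right) = - 126 \cdot 5 \left(1 + 5 \cdot 10\right) = - 126 \cdot 5 \left(1 + 50\right) = - 126 \cdot 5 \cdot 51 = \left(-126\right) 255 = -32130$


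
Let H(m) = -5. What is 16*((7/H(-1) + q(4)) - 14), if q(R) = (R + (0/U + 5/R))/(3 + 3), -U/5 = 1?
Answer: -1162/5 ≈ -232.40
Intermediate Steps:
U = -5 (U = -5*1 = -5)
q(R) = R/6 + 5/(6*R) (q(R) = (R + (0/(-5) + 5/R))/(3 + 3) = (R + (0*(-⅕) + 5/R))/6 = (R + (0 + 5/R))*(⅙) = (R + 5/R)*(⅙) = R/6 + 5/(6*R))
16*((7/H(-1) + q(4)) - 14) = 16*((7/(-5) + (⅙)*(5 + 4²)/4) - 14) = 16*((7*(-⅕) + (⅙)*(¼)*(5 + 16)) - 14) = 16*((-7/5 + (⅙)*(¼)*21) - 14) = 16*((-7/5 + 7/8) - 14) = 16*(-21/40 - 14) = 16*(-581/40) = -1162/5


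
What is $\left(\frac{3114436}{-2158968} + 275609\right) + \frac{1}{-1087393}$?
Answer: $\frac{161757292520750975}{586911672606} \approx 2.7561 \cdot 10^{5}$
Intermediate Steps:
$\left(\frac{3114436}{-2158968} + 275609\right) + \frac{1}{-1087393} = \left(3114436 \left(- \frac{1}{2158968}\right) + 275609\right) - \frac{1}{1087393} = \left(- \frac{778609}{539742} + 275609\right) - \frac{1}{1087393} = \frac{148756974269}{539742} - \frac{1}{1087393} = \frac{161757292520750975}{586911672606}$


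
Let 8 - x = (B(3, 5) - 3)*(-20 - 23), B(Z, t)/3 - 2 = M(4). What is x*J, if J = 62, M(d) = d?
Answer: 40486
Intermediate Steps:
B(Z, t) = 18 (B(Z, t) = 6 + 3*4 = 6 + 12 = 18)
x = 653 (x = 8 - (18 - 3)*(-20 - 23) = 8 - 15*(-43) = 8 - 1*(-645) = 8 + 645 = 653)
x*J = 653*62 = 40486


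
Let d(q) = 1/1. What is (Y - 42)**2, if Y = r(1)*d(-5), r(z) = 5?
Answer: 1369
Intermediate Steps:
d(q) = 1
Y = 5 (Y = 5*1 = 5)
(Y - 42)**2 = (5 - 42)**2 = (-37)**2 = 1369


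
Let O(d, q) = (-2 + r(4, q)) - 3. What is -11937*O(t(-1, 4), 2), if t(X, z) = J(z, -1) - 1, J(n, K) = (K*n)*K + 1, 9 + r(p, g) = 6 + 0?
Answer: 95496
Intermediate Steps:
r(p, g) = -3 (r(p, g) = -9 + (6 + 0) = -9 + 6 = -3)
J(n, K) = 1 + n*K² (J(n, K) = n*K² + 1 = 1 + n*K²)
t(X, z) = z (t(X, z) = (1 + z*(-1)²) - 1 = (1 + z*1) - 1 = (1 + z) - 1 = z)
O(d, q) = -8 (O(d, q) = (-2 - 3) - 3 = -5 - 3 = -8)
-11937*O(t(-1, 4), 2) = -11937*(-8) = 95496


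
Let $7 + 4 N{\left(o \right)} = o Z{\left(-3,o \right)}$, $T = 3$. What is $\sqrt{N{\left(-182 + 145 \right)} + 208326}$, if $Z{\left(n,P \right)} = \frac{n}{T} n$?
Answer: $\frac{\sqrt{833186}}{2} \approx 456.4$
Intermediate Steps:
$Z{\left(n,P \right)} = \frac{n^{2}}{3}$ ($Z{\left(n,P \right)} = \frac{n}{3} n = \frac{n^{2}}{3}$)
$N{\left(o \right)} = - \frac{7}{4} + \frac{3 o}{4}$ ($N{\left(o \right)} = - \frac{7}{4} + \frac{o \frac{\left(-3\right)^{2}}{3}}{4} = - \frac{7}{4} + \frac{o \frac{1}{3} \cdot 9}{4} = - \frac{7}{4} + \frac{o 3}{4} = - \frac{7}{4} + \frac{3 o}{4}$)
$\sqrt{N{\left(-182 + 145 \right)} + 208326} = \sqrt{\left(- \frac{7}{4} + \frac{3 \left(-182 + 145\right)}{4}\right) + 208326} = \sqrt{\left(- \frac{7}{4} + \frac{3}{4} \left(-37\right)\right) + 208326} = \sqrt{\left(- \frac{7}{4} - \frac{111}{4}\right) + 208326} = \sqrt{- \frac{59}{2} + 208326} = \sqrt{\frac{416593}{2}} = \frac{\sqrt{833186}}{2}$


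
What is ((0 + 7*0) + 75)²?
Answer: 5625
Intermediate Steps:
((0 + 7*0) + 75)² = ((0 + 0) + 75)² = (0 + 75)² = 75² = 5625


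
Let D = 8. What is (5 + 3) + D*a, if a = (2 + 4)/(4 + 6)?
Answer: 64/5 ≈ 12.800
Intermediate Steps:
a = ⅗ (a = 6/10 = 6*(⅒) = ⅗ ≈ 0.60000)
(5 + 3) + D*a = (5 + 3) + 8*(⅗) = 8 + 24/5 = 64/5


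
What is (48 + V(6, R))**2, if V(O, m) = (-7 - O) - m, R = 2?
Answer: 1089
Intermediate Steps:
V(O, m) = -7 - O - m
(48 + V(6, R))**2 = (48 + (-7 - 1*6 - 1*2))**2 = (48 + (-7 - 6 - 2))**2 = (48 - 15)**2 = 33**2 = 1089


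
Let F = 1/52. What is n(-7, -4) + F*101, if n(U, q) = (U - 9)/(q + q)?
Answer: 205/52 ≈ 3.9423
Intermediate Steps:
n(U, q) = (-9 + U)/(2*q) (n(U, q) = (-9 + U)/((2*q)) = (-9 + U)*(1/(2*q)) = (-9 + U)/(2*q))
F = 1/52 ≈ 0.019231
n(-7, -4) + F*101 = (½)*(-9 - 7)/(-4) + (1/52)*101 = (½)*(-¼)*(-16) + 101/52 = 2 + 101/52 = 205/52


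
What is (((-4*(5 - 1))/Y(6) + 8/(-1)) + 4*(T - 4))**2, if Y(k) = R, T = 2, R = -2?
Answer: 64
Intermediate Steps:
Y(k) = -2
(((-4*(5 - 1))/Y(6) + 8/(-1)) + 4*(T - 4))**2 = ((-4*(5 - 1)/(-2) + 8/(-1)) + 4*(2 - 4))**2 = ((-4*4*(-1/2) + 8*(-1)) + 4*(-2))**2 = ((-16*(-1/2) - 8) - 8)**2 = ((8 - 8) - 8)**2 = (0 - 8)**2 = (-8)**2 = 64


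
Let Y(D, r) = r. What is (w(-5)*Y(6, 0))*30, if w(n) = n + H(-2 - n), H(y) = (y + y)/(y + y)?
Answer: 0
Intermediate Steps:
H(y) = 1 (H(y) = (2*y)/((2*y)) = (2*y)*(1/(2*y)) = 1)
w(n) = 1 + n (w(n) = n + 1 = 1 + n)
(w(-5)*Y(6, 0))*30 = ((1 - 5)*0)*30 = -4*0*30 = 0*30 = 0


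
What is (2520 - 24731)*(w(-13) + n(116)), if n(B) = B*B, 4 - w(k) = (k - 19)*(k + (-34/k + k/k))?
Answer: -3799769036/13 ≈ -2.9229e+8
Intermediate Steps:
w(k) = 4 - (-19 + k)*(1 + k - 34/k) (w(k) = 4 - (k - 19)*(k + (-34/k + k/k)) = 4 - (-19 + k)*(k + (-34/k + 1)) = 4 - (-19 + k)*(k + (1 - 34/k)) = 4 - (-19 + k)*(1 + k - 34/k))
n(B) = B²
(2520 - 24731)*(w(-13) + n(116)) = (2520 - 24731)*((57 - 1*(-13)² - 646/(-13) + 18*(-13)) + 116²) = -22211*((57 - 1*169 - 646*(-1/13) - 234) + 13456) = -22211*((57 - 169 + 646/13 - 234) + 13456) = -22211*(-3852/13 + 13456) = -22211*171076/13 = -3799769036/13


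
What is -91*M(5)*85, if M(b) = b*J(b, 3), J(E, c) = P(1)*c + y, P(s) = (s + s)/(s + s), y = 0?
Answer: -116025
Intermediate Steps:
P(s) = 1 (P(s) = (2*s)/((2*s)) = (2*s)*(1/(2*s)) = 1)
J(E, c) = c (J(E, c) = 1*c + 0 = c + 0 = c)
M(b) = 3*b (M(b) = b*3 = 3*b)
-91*M(5)*85 = -273*5*85 = -91*15*85 = -1365*85 = -116025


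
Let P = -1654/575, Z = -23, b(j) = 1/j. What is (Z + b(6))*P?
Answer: 113299/1725 ≈ 65.681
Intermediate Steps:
P = -1654/575 (P = -1654*1/575 = -1654/575 ≈ -2.8765)
(Z + b(6))*P = (-23 + 1/6)*(-1654/575) = -137/6*(-1654/575) = 113299/1725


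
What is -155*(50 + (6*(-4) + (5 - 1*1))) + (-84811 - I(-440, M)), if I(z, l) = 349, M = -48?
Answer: -89810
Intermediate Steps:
-155*(50 + (6*(-4) + (5 - 1*1))) + (-84811 - I(-440, M)) = -155*(50 + (6*(-4) + (5 - 1*1))) + (-84811 - 1*349) = -155*(50 + (-24 + (5 - 1))) + (-84811 - 349) = -155*(50 + (-24 + 4)) - 85160 = -155*(50 - 20) - 85160 = -155*30 - 85160 = -4650 - 85160 = -89810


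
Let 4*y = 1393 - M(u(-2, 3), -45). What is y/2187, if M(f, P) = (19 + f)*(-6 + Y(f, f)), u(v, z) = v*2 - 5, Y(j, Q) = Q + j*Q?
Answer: 733/8748 ≈ 0.083791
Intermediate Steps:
Y(j, Q) = Q + Q*j
u(v, z) = -5 + 2*v (u(v, z) = 2*v - 5 = -5 + 2*v)
M(f, P) = (-6 + f*(1 + f))*(19 + f) (M(f, P) = (19 + f)*(-6 + f*(1 + f)) = (-6 + f*(1 + f))*(19 + f))
y = 733/4 (y = (1393 - (-114 + (-5 + 2*(-2))**3 + 13*(-5 + 2*(-2)) + 20*(-5 + 2*(-2))**2))/4 = (1393 - (-114 + (-5 - 4)**3 + 13*(-5 - 4) + 20*(-5 - 4)**2))/4 = (1393 - (-114 + (-9)**3 + 13*(-9) + 20*(-9)**2))/4 = (1393 - (-114 - 729 - 117 + 20*81))/4 = (1393 - (-114 - 729 - 117 + 1620))/4 = (1393 - 1*660)/4 = (1393 - 660)/4 = (1/4)*733 = 733/4 ≈ 183.25)
y/2187 = (733/4)/2187 = (733/4)*(1/2187) = 733/8748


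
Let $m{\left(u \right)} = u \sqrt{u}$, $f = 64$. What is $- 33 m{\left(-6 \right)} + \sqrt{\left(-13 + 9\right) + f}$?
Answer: $2 \sqrt{15} + 198 i \sqrt{6} \approx 7.746 + 485.0 i$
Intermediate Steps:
$m{\left(u \right)} = u^{\frac{3}{2}}$
$- 33 m{\left(-6 \right)} + \sqrt{\left(-13 + 9\right) + f} = - 33 \left(-6\right)^{\frac{3}{2}} + \sqrt{\left(-13 + 9\right) + 64} = - 33 \left(- 6 i \sqrt{6}\right) + \sqrt{-4 + 64} = 198 i \sqrt{6} + \sqrt{60} = 198 i \sqrt{6} + 2 \sqrt{15} = 2 \sqrt{15} + 198 i \sqrt{6}$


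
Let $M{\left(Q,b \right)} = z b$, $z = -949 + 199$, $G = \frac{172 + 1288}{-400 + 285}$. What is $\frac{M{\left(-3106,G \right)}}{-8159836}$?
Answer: $- \frac{54750}{46919057} \approx -0.0011669$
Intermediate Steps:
$G = - \frac{292}{23}$ ($G = \frac{1460}{-115} = 1460 \left(- \frac{1}{115}\right) = - \frac{292}{23} \approx -12.696$)
$z = -750$
$M{\left(Q,b \right)} = - 750 b$
$\frac{M{\left(-3106,G \right)}}{-8159836} = \frac{\left(-750\right) \left(- \frac{292}{23}\right)}{-8159836} = \frac{219000}{23} \left(- \frac{1}{8159836}\right) = - \frac{54750}{46919057}$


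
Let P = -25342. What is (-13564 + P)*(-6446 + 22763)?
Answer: -634829202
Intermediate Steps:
(-13564 + P)*(-6446 + 22763) = (-13564 - 25342)*(-6446 + 22763) = -38906*16317 = -634829202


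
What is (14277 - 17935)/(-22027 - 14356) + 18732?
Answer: 681530014/36383 ≈ 18732.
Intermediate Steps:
(14277 - 17935)/(-22027 - 14356) + 18732 = -3658/(-36383) + 18732 = -3658*(-1/36383) + 18732 = 3658/36383 + 18732 = 681530014/36383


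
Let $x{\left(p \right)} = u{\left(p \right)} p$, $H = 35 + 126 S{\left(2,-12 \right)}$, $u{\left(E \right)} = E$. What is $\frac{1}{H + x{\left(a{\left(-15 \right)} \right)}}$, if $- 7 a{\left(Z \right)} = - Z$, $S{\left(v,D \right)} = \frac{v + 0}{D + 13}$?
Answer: $\frac{49}{14288} \approx 0.0034295$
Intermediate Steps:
$S{\left(v,D \right)} = \frac{v}{13 + D}$
$a{\left(Z \right)} = \frac{Z}{7}$ ($a{\left(Z \right)} = - \frac{\left(-1\right) Z}{7} = \frac{Z}{7}$)
$H = 287$ ($H = 35 + 126 \frac{2}{13 - 12} = 35 + 126 \cdot \frac{2}{1} = 35 + 126 \cdot 2 \cdot 1 = 35 + 126 \cdot 2 = 35 + 252 = 287$)
$x{\left(p \right)} = p^{2}$ ($x{\left(p \right)} = p p = p^{2}$)
$\frac{1}{H + x{\left(a{\left(-15 \right)} \right)}} = \frac{1}{287 + \left(\frac{1}{7} \left(-15\right)\right)^{2}} = \frac{1}{287 + \left(- \frac{15}{7}\right)^{2}} = \frac{1}{287 + \frac{225}{49}} = \frac{1}{\frac{14288}{49}} = \frac{49}{14288}$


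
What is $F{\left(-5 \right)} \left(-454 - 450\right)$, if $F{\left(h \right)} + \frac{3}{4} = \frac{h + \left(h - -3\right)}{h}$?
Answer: $- \frac{2938}{5} \approx -587.6$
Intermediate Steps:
$F{\left(h \right)} = - \frac{3}{4} + \frac{3 + 2 h}{h}$ ($F{\left(h \right)} = - \frac{3}{4} + \frac{h + \left(h - -3\right)}{h} = - \frac{3}{4} + \frac{h + \left(h + 3\right)}{h} = - \frac{3}{4} + \frac{h + \left(3 + h\right)}{h} = - \frac{3}{4} + \frac{3 + 2 h}{h}$)
$F{\left(-5 \right)} \left(-454 - 450\right) = \left(\frac{5}{4} + \frac{3}{-5}\right) \left(-454 - 450\right) = \left(\frac{5}{4} + 3 \left(- \frac{1}{5}\right)\right) \left(-904\right) = \left(\frac{5}{4} - \frac{3}{5}\right) \left(-904\right) = \frac{13}{20} \left(-904\right) = - \frac{2938}{5}$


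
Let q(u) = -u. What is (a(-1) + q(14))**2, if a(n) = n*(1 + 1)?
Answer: 256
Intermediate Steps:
a(n) = 2*n (a(n) = n*2 = 2*n)
(a(-1) + q(14))**2 = (2*(-1) - 1*14)**2 = (-2 - 14)**2 = (-16)**2 = 256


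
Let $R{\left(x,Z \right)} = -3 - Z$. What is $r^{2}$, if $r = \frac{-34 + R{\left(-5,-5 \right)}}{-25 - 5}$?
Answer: $\frac{256}{225} \approx 1.1378$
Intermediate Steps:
$r = \frac{16}{15}$ ($r = \frac{-34 - -2}{-25 - 5} = \frac{-34 + \left(-3 + 5\right)}{-30} = \left(-34 + 2\right) \left(- \frac{1}{30}\right) = \left(-32\right) \left(- \frac{1}{30}\right) = \frac{16}{15} \approx 1.0667$)
$r^{2} = \left(\frac{16}{15}\right)^{2} = \frac{256}{225}$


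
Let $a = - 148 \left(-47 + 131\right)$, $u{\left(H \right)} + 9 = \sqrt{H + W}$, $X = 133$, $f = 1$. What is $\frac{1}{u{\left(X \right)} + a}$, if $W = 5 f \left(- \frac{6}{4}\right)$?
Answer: $- \frac{24882}{309556711} - \frac{\sqrt{502}}{309556711} \approx -8.0452 \cdot 10^{-5}$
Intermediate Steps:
$W = - \frac{15}{2}$ ($W = 5 \cdot 1 \left(- \frac{6}{4}\right) = 5 \left(\left(-6\right) \frac{1}{4}\right) = 5 \left(- \frac{3}{2}\right) = - \frac{15}{2} \approx -7.5$)
$u{\left(H \right)} = -9 + \sqrt{- \frac{15}{2} + H}$ ($u{\left(H \right)} = -9 + \sqrt{H - \frac{15}{2}} = -9 + \sqrt{- \frac{15}{2} + H}$)
$a = -12432$ ($a = \left(-148\right) 84 = -12432$)
$\frac{1}{u{\left(X \right)} + a} = \frac{1}{\left(-9 + \frac{\sqrt{-30 + 4 \cdot 133}}{2}\right) - 12432} = \frac{1}{\left(-9 + \frac{\sqrt{-30 + 532}}{2}\right) - 12432} = \frac{1}{\left(-9 + \frac{\sqrt{502}}{2}\right) - 12432} = \frac{1}{-12441 + \frac{\sqrt{502}}{2}}$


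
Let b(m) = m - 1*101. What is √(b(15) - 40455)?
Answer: I*√40541 ≈ 201.35*I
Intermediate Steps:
b(m) = -101 + m (b(m) = m - 101 = -101 + m)
√(b(15) - 40455) = √((-101 + 15) - 40455) = √(-86 - 40455) = √(-40541) = I*√40541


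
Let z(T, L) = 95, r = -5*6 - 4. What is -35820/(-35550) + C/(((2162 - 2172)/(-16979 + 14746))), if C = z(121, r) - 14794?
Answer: -2593005697/790 ≈ -3.2823e+6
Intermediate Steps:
r = -34 (r = -30 - 4 = -34)
C = -14699 (C = 95 - 14794 = -14699)
-35820/(-35550) + C/(((2162 - 2172)/(-16979 + 14746))) = -35820/(-35550) - 14699*(-16979 + 14746)/(2162 - 2172) = -35820*(-1/35550) - 14699/((-10/(-2233))) = 398/395 - 14699/((-10*(-1/2233))) = 398/395 - 14699/10/2233 = 398/395 - 14699*2233/10 = 398/395 - 32822867/10 = -2593005697/790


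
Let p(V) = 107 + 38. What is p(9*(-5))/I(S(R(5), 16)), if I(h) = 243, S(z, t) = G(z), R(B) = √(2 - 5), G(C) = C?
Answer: 145/243 ≈ 0.59671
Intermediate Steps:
R(B) = I*√3 (R(B) = √(-3) = I*√3)
S(z, t) = z
p(V) = 145
p(9*(-5))/I(S(R(5), 16)) = 145/243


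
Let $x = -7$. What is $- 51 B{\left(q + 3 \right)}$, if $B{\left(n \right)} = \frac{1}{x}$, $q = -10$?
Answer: $\frac{51}{7} \approx 7.2857$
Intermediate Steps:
$B{\left(n \right)} = - \frac{1}{7}$ ($B{\left(n \right)} = \frac{1}{-7} = - \frac{1}{7}$)
$- 51 B{\left(q + 3 \right)} = \left(-51\right) \left(- \frac{1}{7}\right) = \frac{51}{7}$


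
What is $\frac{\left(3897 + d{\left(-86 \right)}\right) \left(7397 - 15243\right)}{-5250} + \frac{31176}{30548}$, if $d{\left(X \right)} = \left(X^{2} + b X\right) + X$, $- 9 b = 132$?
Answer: $\frac{32020381283}{1718325} \approx 18635.0$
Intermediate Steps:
$b = - \frac{44}{3}$ ($b = \left(- \frac{1}{9}\right) 132 = - \frac{44}{3} \approx -14.667$)
$d{\left(X \right)} = X^{2} - \frac{41 X}{3}$ ($d{\left(X \right)} = \left(X^{2} - \frac{44 X}{3}\right) + X = X^{2} - \frac{41 X}{3}$)
$\frac{\left(3897 + d{\left(-86 \right)}\right) \left(7397 - 15243\right)}{-5250} + \frac{31176}{30548} = \frac{\left(3897 + \frac{1}{3} \left(-86\right) \left(-41 + 3 \left(-86\right)\right)\right) \left(7397 - 15243\right)}{-5250} + \frac{31176}{30548} = \left(3897 + \frac{1}{3} \left(-86\right) \left(-41 - 258\right)\right) \left(-7846\right) \left(- \frac{1}{5250}\right) + 31176 \cdot \frac{1}{30548} = \left(3897 + \frac{1}{3} \left(-86\right) \left(-299\right)\right) \left(-7846\right) \left(- \frac{1}{5250}\right) + \frac{7794}{7637} = \left(3897 + \frac{25714}{3}\right) \left(-7846\right) \left(- \frac{1}{5250}\right) + \frac{7794}{7637} = \frac{37405}{3} \left(-7846\right) \left(- \frac{1}{5250}\right) + \frac{7794}{7637} = \left(- \frac{293479630}{3}\right) \left(- \frac{1}{5250}\right) + \frac{7794}{7637} = \frac{29347963}{1575} + \frac{7794}{7637} = \frac{32020381283}{1718325}$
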